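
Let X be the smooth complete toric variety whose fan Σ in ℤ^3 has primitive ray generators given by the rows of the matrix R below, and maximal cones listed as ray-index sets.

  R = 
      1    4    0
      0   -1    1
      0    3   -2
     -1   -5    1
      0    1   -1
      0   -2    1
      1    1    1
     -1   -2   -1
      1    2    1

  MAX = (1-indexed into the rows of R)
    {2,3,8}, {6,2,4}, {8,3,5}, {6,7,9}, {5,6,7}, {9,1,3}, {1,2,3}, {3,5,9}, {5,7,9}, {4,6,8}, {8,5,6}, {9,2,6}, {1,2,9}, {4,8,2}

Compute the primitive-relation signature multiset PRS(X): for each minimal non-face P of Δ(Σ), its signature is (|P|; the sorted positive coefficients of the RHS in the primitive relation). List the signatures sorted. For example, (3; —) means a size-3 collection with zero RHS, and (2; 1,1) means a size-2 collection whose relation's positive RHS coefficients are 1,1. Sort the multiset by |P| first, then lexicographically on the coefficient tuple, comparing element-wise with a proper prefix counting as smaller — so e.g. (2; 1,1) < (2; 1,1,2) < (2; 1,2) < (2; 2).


The 18 primitive collections of Σ (r=9, n=3):

  • {2,5}:  v_{2} + v_{5} = 0  so sig = (2; —)
  • {8,9}:  v_{8} + v_{9} = 0  so sig = (2; —)
  • {1,4}:  v_{1} + v_{4} = v_{2}  so sig = (2; 1)
  • {1,6}:  v_{1} + v_{6} = v_{9}  so sig = (2; 1)
  • {3,4}:  v_{3} + v_{4} = v_{8}  so sig = (2; 1)
  • {3,6}:  v_{3} + v_{6} = v_{5}  so sig = (2; 1)
  • {1,5}:  v_{1} + v_{5} = v_{3} + v_{9}  so sig = (2; 1,1)
  • {1,8}:  v_{1} + v_{8} = v_{2} + v_{3}  so sig = (2; 1,1)
  • {2,7}:  v_{2} + v_{7} = v_{6} + v_{9}  so sig = (2; 1,1)
  • {4,5}:  v_{4} + v_{5} = v_{6} + v_{8}  so sig = (2; 1,1)
  • {4,9}:  v_{4} + v_{9} = v_{2} + v_{6}  so sig = (2; 1,1)
  • {7,8}:  v_{7} + v_{8} = v_{5} + v_{6}  so sig = (2; 1,1)
  • {1,7}:  v_{1} + v_{7} = v_{5} + 2·v_{9}  so sig = (2; 1,2)
  • {3,7}:  v_{3} + v_{7} = 2·v_{5} + v_{9}  so sig = (2; 1,2)
  • {4,7}:  v_{4} + v_{7} = 2·v_{6}  so sig = (2; 2)
  • {2,3,9}:  v_{2} + v_{3} + v_{9} = v_{1}  so sig = (3; 1)
  • {2,6,8}:  v_{2} + v_{6} + v_{8} = v_{4}  so sig = (3; 1)
  • {5,6,9}:  v_{5} + v_{6} + v_{9} = v_{7}  so sig = (3; 1)

so the primitive-relation signature multiset is
{ (2; —) ×2,  (2; 1) ×4,  (2; 1,1) ×6,  (2; 1,2) ×2,  (2; 2),  (3; 1) ×3 }


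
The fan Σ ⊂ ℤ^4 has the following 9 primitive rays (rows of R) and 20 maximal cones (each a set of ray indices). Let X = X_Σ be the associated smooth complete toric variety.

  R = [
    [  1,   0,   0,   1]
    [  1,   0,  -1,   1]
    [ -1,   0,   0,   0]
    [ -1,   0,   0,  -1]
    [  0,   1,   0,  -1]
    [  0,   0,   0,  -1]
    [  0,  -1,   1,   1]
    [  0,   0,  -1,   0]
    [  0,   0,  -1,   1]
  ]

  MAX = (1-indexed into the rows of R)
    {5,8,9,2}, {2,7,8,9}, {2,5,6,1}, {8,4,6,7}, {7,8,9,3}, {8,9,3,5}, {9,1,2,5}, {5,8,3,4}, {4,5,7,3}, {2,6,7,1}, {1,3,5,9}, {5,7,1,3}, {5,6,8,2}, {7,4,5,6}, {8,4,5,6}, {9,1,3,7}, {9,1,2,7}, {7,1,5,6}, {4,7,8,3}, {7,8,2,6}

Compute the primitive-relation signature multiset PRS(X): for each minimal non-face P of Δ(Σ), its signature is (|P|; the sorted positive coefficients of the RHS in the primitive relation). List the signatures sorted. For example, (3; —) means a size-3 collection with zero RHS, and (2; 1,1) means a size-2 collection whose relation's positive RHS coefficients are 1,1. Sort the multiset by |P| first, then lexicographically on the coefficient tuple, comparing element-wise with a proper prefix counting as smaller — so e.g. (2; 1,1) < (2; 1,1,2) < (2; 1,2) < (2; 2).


Σ has 10 primitive collections:

  P = {1,4}:  v_{1} + v_{4} = 0  so sig = (2; —)
  P = {1,8}:  v_{1} + v_{8} = v_{2}  so sig = (2; 1)
  P = {2,3}:  v_{2} + v_{3} = v_{9}  so sig = (2; 1)
  P = {2,4}:  v_{2} + v_{4} = v_{8}  so sig = (2; 1)
  P = {3,6}:  v_{3} + v_{6} = v_{4}  so sig = (2; 1)
  P = {6,9}:  v_{6} + v_{9} = v_{8}  so sig = (2; 1)
  P = {4,9}:  v_{4} + v_{9} = v_{3} + v_{8}  so sig = (2; 1,1)
  P = {5,7,8}:  v_{5} + v_{7} + v_{8} = 0  so sig = (3; —)
  P = {2,5,7}:  v_{2} + v_{5} + v_{7} = v_{1}  so sig = (3; 1)
  P = {5,7,9}:  v_{5} + v_{7} + v_{9} = v_{1} + v_{3}  so sig = (3; 1,1)

Sorted signature multiset PRS(X):
{ (2; —),  (2; 1) ×5,  (2; 1,1),  (3; —),  (3; 1),  (3; 1,1) }


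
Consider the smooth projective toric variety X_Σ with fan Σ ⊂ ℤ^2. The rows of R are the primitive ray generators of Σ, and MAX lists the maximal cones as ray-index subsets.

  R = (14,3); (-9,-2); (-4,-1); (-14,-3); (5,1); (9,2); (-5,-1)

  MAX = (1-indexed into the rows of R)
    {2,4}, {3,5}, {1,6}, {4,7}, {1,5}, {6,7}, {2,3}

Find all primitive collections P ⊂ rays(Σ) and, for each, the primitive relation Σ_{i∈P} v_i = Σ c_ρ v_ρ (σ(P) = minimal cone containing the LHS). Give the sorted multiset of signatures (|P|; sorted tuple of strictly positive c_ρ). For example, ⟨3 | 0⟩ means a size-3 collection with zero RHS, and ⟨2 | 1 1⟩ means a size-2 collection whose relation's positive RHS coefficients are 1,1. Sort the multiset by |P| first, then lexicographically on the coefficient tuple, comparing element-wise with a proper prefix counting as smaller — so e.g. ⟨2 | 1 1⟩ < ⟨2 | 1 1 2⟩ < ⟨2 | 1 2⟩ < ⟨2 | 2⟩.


Δ(Σ) — 7 vertices, 14 min non-faces:

  • {1,4}:  v_{1} + v_{4} = 0  →  sig = ⟨2 | 0⟩
  • {2,6}:  v_{2} + v_{6} = 0  →  sig = ⟨2 | 0⟩
  • {5,7}:  v_{5} + v_{7} = 0  →  sig = ⟨2 | 0⟩
  • {1,2}:  v_{1} + v_{2} = v_{5}  →  sig = ⟨2 | 1⟩
  • {1,7}:  v_{1} + v_{7} = v_{6}  →  sig = ⟨2 | 1⟩
  • {2,5}:  v_{2} + v_{5} = v_{3}  →  sig = ⟨2 | 1⟩
  • {2,7}:  v_{2} + v_{7} = v_{4}  →  sig = ⟨2 | 1⟩
  • {3,6}:  v_{3} + v_{6} = v_{5}  →  sig = ⟨2 | 1⟩
  • {3,7}:  v_{3} + v_{7} = v_{2}  →  sig = ⟨2 | 1⟩
  • {4,5}:  v_{4} + v_{5} = v_{2}  →  sig = ⟨2 | 1⟩
  • {4,6}:  v_{4} + v_{6} = v_{7}  →  sig = ⟨2 | 1⟩
  • {5,6}:  v_{5} + v_{6} = v_{1}  →  sig = ⟨2 | 1⟩
  • {1,3}:  v_{1} + v_{3} = 2·v_{5}  →  sig = ⟨2 | 2⟩
  • {3,4}:  v_{3} + v_{4} = 2·v_{2}  →  sig = ⟨2 | 2⟩

Hence PRS(X_Σ) =
    ⟨2 | 0⟩
    ⟨2 | 0⟩
    ⟨2 | 0⟩
    ⟨2 | 1⟩
    ⟨2 | 1⟩
    ⟨2 | 1⟩
    ⟨2 | 1⟩
    ⟨2 | 1⟩
    ⟨2 | 1⟩
    ⟨2 | 1⟩
    ⟨2 | 1⟩
    ⟨2 | 1⟩
    ⟨2 | 2⟩
    ⟨2 | 2⟩


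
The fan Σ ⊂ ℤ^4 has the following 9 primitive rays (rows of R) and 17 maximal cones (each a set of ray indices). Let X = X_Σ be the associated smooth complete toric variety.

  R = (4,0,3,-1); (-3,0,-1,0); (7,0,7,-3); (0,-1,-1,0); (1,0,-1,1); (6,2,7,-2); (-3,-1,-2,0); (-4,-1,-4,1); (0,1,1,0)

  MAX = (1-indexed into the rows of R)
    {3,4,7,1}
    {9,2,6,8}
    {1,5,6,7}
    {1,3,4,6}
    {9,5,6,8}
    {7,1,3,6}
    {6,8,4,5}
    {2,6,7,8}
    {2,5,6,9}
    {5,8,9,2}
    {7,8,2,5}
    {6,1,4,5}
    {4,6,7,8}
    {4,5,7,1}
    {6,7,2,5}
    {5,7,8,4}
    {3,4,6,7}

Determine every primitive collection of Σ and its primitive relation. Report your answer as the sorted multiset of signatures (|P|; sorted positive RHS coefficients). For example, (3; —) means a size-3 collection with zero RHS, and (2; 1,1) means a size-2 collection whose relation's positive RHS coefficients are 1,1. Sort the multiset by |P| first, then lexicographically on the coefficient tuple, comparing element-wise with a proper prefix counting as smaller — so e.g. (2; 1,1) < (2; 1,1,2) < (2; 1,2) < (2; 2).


14 minimal non-faces of Δ(Σ) (on 9 rays):

  • {4,9}:  v_{4} + v_{9} = 0 ; sig = (2; —)
  • {1,8}:  v_{1} + v_{8} = v_{4} ; sig = (2; 1)
  • {2,4}:  v_{2} + v_{4} = v_{7} ; sig = (2; 1)
  • {7,9}:  v_{7} + v_{9} = v_{2} ; sig = (2; 1)
  • {1,9}:  v_{1} + v_{9} = v_{5} + v_{6} + v_{7} ; sig = (2; 1,1,1)
  • {3,9}:  v_{3} + v_{9} = v_{1} + v_{6} + v_{7} ; sig = (2; 1,1,1)
  • {1,2}:  v_{1} + v_{2} = v_{5} + v_{6} + 2·v_{7} ; sig = (2; 1,1,2)
  • {2,3}:  v_{2} + v_{3} = v_{1} + v_{6} + 2·v_{7} ; sig = (2; 1,1,2)
  • {3,8}:  v_{3} + v_{8} = 2·v_{4} + v_{6} + v_{7} ; sig = (2; 1,1,2)
  • {3,5}:  v_{3} + v_{5} = 2·v_{1} ; sig = (2; 2)
  • {5,6,7,8}:  v_{5} + v_{6} + v_{7} + v_{8} = 0 ; sig = (4; —)
  • {1,4,6,7}:  v_{1} + v_{4} + v_{6} + v_{7} = v_{3} ; sig = (4; 1)
  • {2,5,6,8}:  v_{2} + v_{5} + v_{6} + v_{8} = v_{9} ; sig = (4; 1)
  • {4,5,6,7}:  v_{4} + v_{5} + v_{6} + v_{7} = v_{1} ; sig = (4; 1)

Sorted signature multiset PRS(X):
{ (2; —),  (2; 1) ×3,  (2; 1,1,1) ×2,  (2; 1,1,2) ×3,  (2; 2),  (4; —),  (4; 1) ×3 }


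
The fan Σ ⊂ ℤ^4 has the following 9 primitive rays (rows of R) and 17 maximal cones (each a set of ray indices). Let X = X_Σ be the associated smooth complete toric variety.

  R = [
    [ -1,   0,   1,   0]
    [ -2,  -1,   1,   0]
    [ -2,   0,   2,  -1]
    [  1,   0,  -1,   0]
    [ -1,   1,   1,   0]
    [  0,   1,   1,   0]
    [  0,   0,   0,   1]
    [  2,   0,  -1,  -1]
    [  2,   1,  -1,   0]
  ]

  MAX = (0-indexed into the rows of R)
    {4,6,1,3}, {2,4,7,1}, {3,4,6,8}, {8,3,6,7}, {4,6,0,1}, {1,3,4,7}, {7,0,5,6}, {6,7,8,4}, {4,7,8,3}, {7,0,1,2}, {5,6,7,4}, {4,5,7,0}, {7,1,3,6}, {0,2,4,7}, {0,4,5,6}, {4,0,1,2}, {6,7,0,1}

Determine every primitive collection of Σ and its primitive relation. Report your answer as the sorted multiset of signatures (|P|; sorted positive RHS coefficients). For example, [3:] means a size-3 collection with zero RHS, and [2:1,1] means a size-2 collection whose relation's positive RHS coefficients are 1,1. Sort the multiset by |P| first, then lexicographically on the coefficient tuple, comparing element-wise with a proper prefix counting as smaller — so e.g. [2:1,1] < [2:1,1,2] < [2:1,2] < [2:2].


Minimal non-faces — 14 found among 9 rays, 17 max cones:

  P = {0,3}:  v_{0} + v_{3} = 0  so sig = [2:]
  P = {1,8}:  v_{1} + v_{8} = 0  so sig = [2:]
  P = {0,8}:  v_{0} + v_{8} = v_{4} + v_{6} + v_{7}  so sig = [2:1,1,1]
  P = {2,3}:  v_{2} + v_{3} = v_{1} + v_{4} + v_{7}  so sig = [2:1,1,1]
  P = {2,8}:  v_{2} + v_{8} = v_{0} + v_{4} + v_{7}  so sig = [2:1,1,1]
  P = {3,5}:  v_{3} + v_{5} = v_{4} + v_{6} + v_{7}  so sig = [2:1,1,1]
  P = {2,5}:  v_{2} + v_{5} = 3·v_{0} + v_{4} + v_{7}  so sig = [2:1,1,3]
  P = {1,5}:  v_{1} + v_{5} = 2·v_{0}  so sig = [2:2]
  P = {2,6}:  v_{2} + v_{6} = 2·v_{0}  so sig = [2:2]
  P = {5,8}:  v_{5} + v_{8} = 2·v_{4} + 2·v_{6} + 2·v_{7}  so sig = [2:2,2,2]
  P = {0,1,4,7}:  v_{0} + v_{1} + v_{4} + v_{7} = v_{2}  so sig = [4:1]
  P = {0,4,6,7}:  v_{0} + v_{4} + v_{6} + v_{7} = v_{5}  so sig = [4:1]
  P = {1,4,6,7}:  v_{1} + v_{4} + v_{6} + v_{7} = v_{0}  so sig = [4:1]
  P = {3,4,6,7}:  v_{3} + v_{4} + v_{6} + v_{7} = v_{8}  so sig = [4:1]

so the primitive-relation signature multiset is
{ [2:] ×2,  [2:1,1,1] ×4,  [2:1,1,3],  [2:2] ×2,  [2:2,2,2],  [4:1] ×4 }


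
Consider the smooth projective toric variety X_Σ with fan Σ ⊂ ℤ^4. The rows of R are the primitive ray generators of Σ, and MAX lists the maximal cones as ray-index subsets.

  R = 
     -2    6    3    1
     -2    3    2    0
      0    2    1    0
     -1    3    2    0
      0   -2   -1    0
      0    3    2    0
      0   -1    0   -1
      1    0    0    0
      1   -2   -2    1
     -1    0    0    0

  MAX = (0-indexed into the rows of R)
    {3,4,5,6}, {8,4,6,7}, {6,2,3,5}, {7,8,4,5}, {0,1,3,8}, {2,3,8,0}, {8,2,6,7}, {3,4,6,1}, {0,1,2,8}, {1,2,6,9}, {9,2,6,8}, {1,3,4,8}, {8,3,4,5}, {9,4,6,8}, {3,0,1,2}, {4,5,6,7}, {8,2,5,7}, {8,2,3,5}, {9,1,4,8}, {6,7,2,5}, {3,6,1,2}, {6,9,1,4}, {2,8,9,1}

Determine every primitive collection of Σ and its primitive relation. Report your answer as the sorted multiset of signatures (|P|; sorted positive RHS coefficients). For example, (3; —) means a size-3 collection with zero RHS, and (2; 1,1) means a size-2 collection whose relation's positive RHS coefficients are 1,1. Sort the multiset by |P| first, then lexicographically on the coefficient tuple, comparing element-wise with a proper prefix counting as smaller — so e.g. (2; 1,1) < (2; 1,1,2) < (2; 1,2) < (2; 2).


Δ(Σ) — 10 vertices, 16 min non-faces:

  P = {2,4}:  v_{2} + v_{4} = 0  so sig = (2; —)
  P = {7,9}:  v_{7} + v_{9} = 0  so sig = (2; —)
  P = {1,7}:  v_{1} + v_{7} = v_{3}  so sig = (2; 1)
  P = {3,7}:  v_{3} + v_{7} = v_{5}  so sig = (2; 1)
  P = {3,9}:  v_{3} + v_{9} = v_{1}  so sig = (2; 1)
  P = {5,9}:  v_{5} + v_{9} = v_{3}  so sig = (2; 1)
  P = {0,6}:  v_{0} + v_{6} = v_{1} + v_{2}  so sig = (2; 1,1)
  P = {0,4}:  v_{0} + v_{4} = v_{1} + v_{3} + v_{8}  so sig = (2; 1,1,1)
  P = {0,7}:  v_{0} + v_{7} = v_{2} + 2·v_{3} + v_{8}  so sig = (2; 1,1,2)
  P = {0,9}:  v_{0} + v_{9} = 2·v_{1} + v_{2} + v_{8}  so sig = (2; 1,1,2)
  P = {0,5}:  v_{0} + v_{5} = v_{2} + 3·v_{3} + v_{8}  so sig = (2; 1,1,3)
  P = {1,5}:  v_{1} + v_{5} = 2·v_{3}  so sig = (2; 2)
  P = {3,6,8}:  v_{3} + v_{6} + v_{8} = 0  so sig = (3; —)
  P = {1,6,8}:  v_{1} + v_{6} + v_{8} = v_{9}  so sig = (3; 1)
  P = {5,6,8}:  v_{5} + v_{6} + v_{8} = v_{7}  so sig = (3; 1)
  P = {1,2,3,8}:  v_{1} + v_{2} + v_{3} + v_{8} = v_{0}  so sig = (4; 1)

Sorted signature multiset PRS(X):
    (2; —)
    (2; —)
    (2; 1)
    (2; 1)
    (2; 1)
    (2; 1)
    (2; 1,1)
    (2; 1,1,1)
    (2; 1,1,2)
    (2; 1,1,2)
    (2; 1,1,3)
    (2; 2)
    (3; —)
    (3; 1)
    (3; 1)
    (4; 1)


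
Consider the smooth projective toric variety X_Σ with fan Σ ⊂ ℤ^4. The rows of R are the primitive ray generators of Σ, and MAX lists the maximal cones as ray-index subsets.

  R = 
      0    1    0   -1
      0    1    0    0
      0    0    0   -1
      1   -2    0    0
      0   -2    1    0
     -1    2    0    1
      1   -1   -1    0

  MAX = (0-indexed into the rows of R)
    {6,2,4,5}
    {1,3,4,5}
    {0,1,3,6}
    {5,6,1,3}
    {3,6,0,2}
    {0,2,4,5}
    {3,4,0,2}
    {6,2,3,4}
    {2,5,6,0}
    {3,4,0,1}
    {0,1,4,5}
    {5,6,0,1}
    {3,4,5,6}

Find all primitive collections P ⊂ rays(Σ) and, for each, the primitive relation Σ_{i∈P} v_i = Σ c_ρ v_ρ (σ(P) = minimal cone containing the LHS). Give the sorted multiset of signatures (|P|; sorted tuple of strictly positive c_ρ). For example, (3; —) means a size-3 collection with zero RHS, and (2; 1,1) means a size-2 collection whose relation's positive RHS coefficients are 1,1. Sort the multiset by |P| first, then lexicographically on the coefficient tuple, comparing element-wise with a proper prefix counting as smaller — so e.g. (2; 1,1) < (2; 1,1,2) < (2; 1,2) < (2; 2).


5 minimal non-faces of Δ(Σ) (on 7 rays):

  P = {1,2}:  v_{1} + v_{2} = v_{0}  →  sig = (2; 1)
  P = {2,3,5}:  v_{2} + v_{3} + v_{5} = 0  →  sig = (3; —)
  P = {0,3,5}:  v_{0} + v_{3} + v_{5} = v_{1}  →  sig = (3; 1)
  P = {1,4,6}:  v_{1} + v_{4} + v_{6} = v_{3}  →  sig = (3; 1)
  P = {0,4,6}:  v_{0} + v_{4} + v_{6} = v_{2} + v_{3}  →  sig = (3; 1,1)

Sorted signature multiset PRS(X):
    (2; 1)
    (3; —)
    (3; 1)
    (3; 1)
    (3; 1,1)


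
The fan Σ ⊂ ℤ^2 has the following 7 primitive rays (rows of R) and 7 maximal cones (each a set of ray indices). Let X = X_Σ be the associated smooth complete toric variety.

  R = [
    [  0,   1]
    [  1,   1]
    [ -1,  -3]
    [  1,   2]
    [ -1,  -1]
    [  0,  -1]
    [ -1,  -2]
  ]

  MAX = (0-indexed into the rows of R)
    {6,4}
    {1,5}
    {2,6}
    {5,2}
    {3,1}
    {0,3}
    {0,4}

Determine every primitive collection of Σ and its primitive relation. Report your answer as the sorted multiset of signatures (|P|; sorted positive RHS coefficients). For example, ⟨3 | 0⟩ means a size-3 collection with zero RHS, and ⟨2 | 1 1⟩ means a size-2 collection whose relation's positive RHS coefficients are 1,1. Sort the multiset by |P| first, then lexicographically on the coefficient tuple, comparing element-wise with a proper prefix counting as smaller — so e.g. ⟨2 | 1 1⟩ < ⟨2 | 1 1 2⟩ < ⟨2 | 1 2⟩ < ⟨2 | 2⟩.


Σ has 14 primitive collections:

  P={0,5}:  v_{0} + v_{5} = 0 ; sig = ⟨2 | 0⟩
  P={1,4}:  v_{1} + v_{4} = 0 ; sig = ⟨2 | 0⟩
  P={3,6}:  v_{3} + v_{6} = 0 ; sig = ⟨2 | 0⟩
  P={0,1}:  v_{0} + v_{1} = v_{3} ; sig = ⟨2 | 1⟩
  P={0,2}:  v_{0} + v_{2} = v_{6} ; sig = ⟨2 | 1⟩
  P={0,6}:  v_{0} + v_{6} = v_{4} ; sig = ⟨2 | 1⟩
  P={1,6}:  v_{1} + v_{6} = v_{5} ; sig = ⟨2 | 1⟩
  P={2,3}:  v_{2} + v_{3} = v_{5} ; sig = ⟨2 | 1⟩
  P={3,4}:  v_{3} + v_{4} = v_{0} ; sig = ⟨2 | 1⟩
  P={3,5}:  v_{3} + v_{5} = v_{1} ; sig = ⟨2 | 1⟩
  P={4,5}:  v_{4} + v_{5} = v_{6} ; sig = ⟨2 | 1⟩
  P={5,6}:  v_{5} + v_{6} = v_{2} ; sig = ⟨2 | 1⟩
  P={1,2}:  v_{1} + v_{2} = 2·v_{5} ; sig = ⟨2 | 2⟩
  P={2,4}:  v_{2} + v_{4} = 2·v_{6} ; sig = ⟨2 | 2⟩

Signatures (|P|; sorted positive RHS coefficients), sorted:
[⟨2 | 0⟩, ⟨2 | 0⟩, ⟨2 | 0⟩, ⟨2 | 1⟩, ⟨2 | 1⟩, ⟨2 | 1⟩, ⟨2 | 1⟩, ⟨2 | 1⟩, ⟨2 | 1⟩, ⟨2 | 1⟩, ⟨2 | 1⟩, ⟨2 | 1⟩, ⟨2 | 2⟩, ⟨2 | 2⟩]


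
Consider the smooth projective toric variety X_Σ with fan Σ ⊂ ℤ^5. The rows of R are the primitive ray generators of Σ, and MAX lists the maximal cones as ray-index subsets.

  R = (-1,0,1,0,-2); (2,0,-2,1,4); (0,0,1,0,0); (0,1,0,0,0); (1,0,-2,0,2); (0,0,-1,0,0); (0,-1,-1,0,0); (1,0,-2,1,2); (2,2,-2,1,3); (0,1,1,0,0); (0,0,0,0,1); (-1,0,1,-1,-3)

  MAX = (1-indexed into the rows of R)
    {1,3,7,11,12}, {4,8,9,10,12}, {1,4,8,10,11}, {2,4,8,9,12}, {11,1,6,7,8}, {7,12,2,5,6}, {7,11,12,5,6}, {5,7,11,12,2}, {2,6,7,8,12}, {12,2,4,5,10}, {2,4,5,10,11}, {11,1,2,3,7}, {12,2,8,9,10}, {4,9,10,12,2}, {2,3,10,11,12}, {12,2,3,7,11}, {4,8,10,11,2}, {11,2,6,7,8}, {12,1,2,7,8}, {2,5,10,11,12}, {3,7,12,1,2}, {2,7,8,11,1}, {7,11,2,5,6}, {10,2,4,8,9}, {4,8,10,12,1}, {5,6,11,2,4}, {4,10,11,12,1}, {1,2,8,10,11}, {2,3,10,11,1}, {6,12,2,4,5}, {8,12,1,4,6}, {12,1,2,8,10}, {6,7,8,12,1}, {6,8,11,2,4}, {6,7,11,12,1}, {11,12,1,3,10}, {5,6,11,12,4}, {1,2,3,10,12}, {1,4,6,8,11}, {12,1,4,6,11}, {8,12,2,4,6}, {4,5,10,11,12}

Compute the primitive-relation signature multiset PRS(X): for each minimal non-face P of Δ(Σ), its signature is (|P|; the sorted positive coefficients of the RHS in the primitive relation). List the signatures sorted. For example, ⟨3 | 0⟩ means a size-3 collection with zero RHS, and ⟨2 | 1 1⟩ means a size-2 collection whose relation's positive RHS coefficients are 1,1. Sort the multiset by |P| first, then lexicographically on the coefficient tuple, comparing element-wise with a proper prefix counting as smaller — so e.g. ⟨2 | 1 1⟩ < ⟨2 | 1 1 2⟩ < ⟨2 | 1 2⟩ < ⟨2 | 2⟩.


22 minimal non-faces of Δ(Σ) (on 12 rays):

  {3,6}:  v_{3} + v_{6} = 0 ; sig = ⟨2 | 0⟩
  {7,10}:  v_{7} + v_{10} = 0 ; sig = ⟨2 | 0⟩
  {1,5}:  v_{1} + v_{5} = v_{6} ; sig = ⟨2 | 1⟩
  {3,4}:  v_{3} + v_{4} = v_{10} ; sig = ⟨2 | 1⟩
  {4,7}:  v_{4} + v_{7} = v_{6} ; sig = ⟨2 | 1⟩
  {6,10}:  v_{6} + v_{10} = v_{4} ; sig = ⟨2 | 1⟩
  {3,8}:  v_{3} + v_{8} = v_{1} + v_{2} ; sig = ⟨2 | 1 1⟩
  {3,5}:  v_{3} + v_{5} = v_{2} + v_{11} + v_{12} ; sig = ⟨2 | 1 1 1⟩
  {7,9}:  v_{7} + v_{9} = v_{2} + v_{4} + v_{8} + v_{12} ; sig = ⟨2 | 1 1 1 1⟩
  {3,9}:  v_{3} + v_{9} = v_{2} + v_{8} + 2·v_{10} + v_{12} ; sig = ⟨2 | 1 1 1 2⟩
  {6,9}:  v_{6} + v_{9} = v_{2} + 2·v_{4} + v_{8} + v_{12} ; sig = ⟨2 | 1 1 1 2⟩
  {5,9}:  v_{5} + v_{9} = 2·v_{2} + 2·v_{4} + v_{6} + v_{12} ; sig = ⟨2 | 1 1 2 2⟩
  {5,8}:  v_{5} + v_{8} = v_{2} + 2·v_{6} ; sig = ⟨2 | 1 2⟩
  {9,11}:  v_{9} + v_{11} = v_{2} + 2·v_{4} ; sig = ⟨2 | 1 2⟩
  {1,9}:  v_{1} + v_{9} = 2·v_{8} + 2·v_{10} + v_{12} ; sig = ⟨2 | 1 2 2⟩
  {1,2,6}:  v_{1} + v_{2} + v_{6} = v_{8} ; sig = ⟨3 | 1⟩
  {8,11,12}:  v_{8} + v_{11} + v_{12} = v_{6} ; sig = ⟨3 | 1⟩
  {1,2,4}:  v_{1} + v_{2} + v_{4} = v_{8} + v_{10} ; sig = ⟨3 | 1 1⟩
  {1,2,11,12}:  v_{1} + v_{2} + v_{11} + v_{12} = 0 ; sig = ⟨4 | 0⟩
  {2,6,11,12}:  v_{2} + v_{6} + v_{11} + v_{12} = v_{5} ; sig = ⟨4 | 1⟩
  {2,4,11,12}:  v_{2} + v_{4} + v_{11} + v_{12} = v_{5} + v_{10} ; sig = ⟨4 | 1 1⟩
  {2,4,8,10,12}:  v_{2} + v_{4} + v_{8} + v_{10} + v_{12} = v_{9} ; sig = ⟨5 | 1⟩

Signatures (|P|; sorted positive RHS coefficients), sorted:
{ ⟨2 | 0⟩ ×2,  ⟨2 | 1⟩ ×4,  ⟨2 | 1 1⟩,  ⟨2 | 1 1 1⟩,  ⟨2 | 1 1 1 1⟩,  ⟨2 | 1 1 1 2⟩ ×2,  ⟨2 | 1 1 2 2⟩,  ⟨2 | 1 2⟩ ×2,  ⟨2 | 1 2 2⟩,  ⟨3 | 1⟩ ×2,  ⟨3 | 1 1⟩,  ⟨4 | 0⟩,  ⟨4 | 1⟩,  ⟨4 | 1 1⟩,  ⟨5 | 1⟩ }


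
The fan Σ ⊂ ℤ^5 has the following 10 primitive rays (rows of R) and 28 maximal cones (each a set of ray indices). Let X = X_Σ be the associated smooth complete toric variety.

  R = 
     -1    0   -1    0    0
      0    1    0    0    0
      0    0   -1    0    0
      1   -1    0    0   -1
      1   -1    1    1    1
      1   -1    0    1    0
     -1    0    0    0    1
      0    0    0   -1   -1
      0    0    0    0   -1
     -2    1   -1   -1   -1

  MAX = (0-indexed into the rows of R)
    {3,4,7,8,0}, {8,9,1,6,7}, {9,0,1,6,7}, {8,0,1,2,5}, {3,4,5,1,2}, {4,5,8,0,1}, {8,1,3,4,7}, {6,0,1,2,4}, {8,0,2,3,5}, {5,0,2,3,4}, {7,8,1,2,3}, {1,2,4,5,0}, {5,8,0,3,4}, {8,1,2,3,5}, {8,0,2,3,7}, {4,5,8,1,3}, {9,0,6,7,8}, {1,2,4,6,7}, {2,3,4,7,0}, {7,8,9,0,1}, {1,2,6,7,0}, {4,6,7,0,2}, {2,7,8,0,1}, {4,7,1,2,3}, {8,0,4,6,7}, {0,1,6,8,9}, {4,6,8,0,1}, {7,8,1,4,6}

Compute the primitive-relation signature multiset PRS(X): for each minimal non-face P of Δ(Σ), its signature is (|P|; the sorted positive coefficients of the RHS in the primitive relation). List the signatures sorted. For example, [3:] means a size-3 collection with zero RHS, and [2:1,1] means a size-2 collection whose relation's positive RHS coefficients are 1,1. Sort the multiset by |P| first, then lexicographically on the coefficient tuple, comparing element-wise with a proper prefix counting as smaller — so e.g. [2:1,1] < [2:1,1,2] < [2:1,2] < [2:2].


Primitive collections (12):

  P = {5,7}:  v_{5} + v_{7} = v_{3}  ⇒ sig = [2:1]
  P = {4,9}:  v_{4} + v_{9} = v_{6} + v_{8}  ⇒ sig = [2:1,1]
  P = {5,6}:  v_{5} + v_{6} = v_{0} + v_{4}  ⇒ sig = [2:1,1]
  P = {5,9}:  v_{5} + v_{9} = v_{0} + v_{8}  ⇒ sig = [2:1,1]
  P = {3,6}:  v_{3} + v_{6} = v_{0} + v_{4} + v_{7}  ⇒ sig = [2:1,1,1]
  P = {3,9}:  v_{3} + v_{9} = v_{0} + v_{7} + v_{8}  ⇒ sig = [2:1,1,1]
  P = {2,9}:  v_{2} + v_{9} = 2·v_{0} + v_{1} + v_{7}  ⇒ sig = [2:1,1,2]
  P = {2,4,8}:  v_{2} + v_{4} + v_{8} = v_{5}  ⇒ sig = [3:1]
  P = {2,6,8}:  v_{2} + v_{6} + v_{8} = v_{0}  ⇒ sig = [3:1]
  P = {0,1,3}:  v_{0} + v_{1} + v_{3} = v_{2} + v_{8}  ⇒ sig = [3:1,1]
  P = {0,1,4,7}:  v_{0} + v_{1} + v_{4} + v_{7} = 0  ⇒ sig = [4:]
  P = {0,1,6,7,8}:  v_{0} + v_{1} + v_{6} + v_{7} + v_{8} = v_{9}  ⇒ sig = [5:1]

Hence PRS(X_Σ) =
[[2:1], [2:1,1], [2:1,1], [2:1,1], [2:1,1,1], [2:1,1,1], [2:1,1,2], [3:1], [3:1], [3:1,1], [4:], [5:1]]


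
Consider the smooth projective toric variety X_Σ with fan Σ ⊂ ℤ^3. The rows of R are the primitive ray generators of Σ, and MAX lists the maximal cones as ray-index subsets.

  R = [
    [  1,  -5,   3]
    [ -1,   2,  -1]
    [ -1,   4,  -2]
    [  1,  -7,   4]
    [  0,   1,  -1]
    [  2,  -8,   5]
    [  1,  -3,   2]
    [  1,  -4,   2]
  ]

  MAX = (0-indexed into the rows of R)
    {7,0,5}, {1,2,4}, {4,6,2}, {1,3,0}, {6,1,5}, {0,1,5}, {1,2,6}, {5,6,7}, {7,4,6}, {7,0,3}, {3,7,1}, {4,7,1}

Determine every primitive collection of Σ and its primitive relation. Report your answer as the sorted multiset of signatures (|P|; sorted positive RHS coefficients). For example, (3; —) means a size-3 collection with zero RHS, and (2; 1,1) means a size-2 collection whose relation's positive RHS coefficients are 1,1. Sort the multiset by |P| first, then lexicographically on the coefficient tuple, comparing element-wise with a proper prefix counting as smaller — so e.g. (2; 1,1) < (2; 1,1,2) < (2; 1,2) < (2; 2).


Δ(Σ) — 8 vertices, 14 min non-faces:

  P = {2,7}:  v_{2} + v_{7} = 0  ⇒ sig = (2; —)
  P = {0,4}:  v_{0} + v_{4} = v_{7}  ⇒ sig = (2; 1)
  P = {0,6}:  v_{0} + v_{6} = v_{5}  ⇒ sig = (2; 1)
  P = {0,2}:  v_{0} + v_{2} = v_{1} + v_{6}  ⇒ sig = (2; 1,1)
  P = {2,3}:  v_{2} + v_{3} = v_{0} + v_{1}  ⇒ sig = (2; 1,1)
  P = {4,5}:  v_{4} + v_{5} = v_{6} + v_{7}  ⇒ sig = (2; 1,1)
  P = {2,5}:  v_{2} + v_{5} = v_{1} + 2·v_{6}  ⇒ sig = (2; 1,2)
  P = {3,4}:  v_{3} + v_{4} = v_{1} + 2·v_{7}  ⇒ sig = (2; 1,2)
  P = {3,6}:  v_{3} + v_{6} = 2·v_{0}  ⇒ sig = (2; 2)
  P = {3,5}:  v_{3} + v_{5} = 3·v_{0}  ⇒ sig = (2; 3)
  P = {1,4,6}:  v_{1} + v_{4} + v_{6} = 0  ⇒ sig = (3; —)
  P = {0,1,7}:  v_{0} + v_{1} + v_{7} = v_{3}  ⇒ sig = (3; 1)
  P = {1,6,7}:  v_{1} + v_{6} + v_{7} = v_{0}  ⇒ sig = (3; 1)
  P = {1,5,7}:  v_{1} + v_{5} + v_{7} = 2·v_{0}  ⇒ sig = (3; 2)

so the primitive-relation signature multiset is
    |P|=2: 10 collections, coeffs (), (1), (1), (1,1), (1,1), (1,1), (1,2), (1,2), (2), (3)
    |P|=3: 4 collections, coeffs (), (1), (1), (2)


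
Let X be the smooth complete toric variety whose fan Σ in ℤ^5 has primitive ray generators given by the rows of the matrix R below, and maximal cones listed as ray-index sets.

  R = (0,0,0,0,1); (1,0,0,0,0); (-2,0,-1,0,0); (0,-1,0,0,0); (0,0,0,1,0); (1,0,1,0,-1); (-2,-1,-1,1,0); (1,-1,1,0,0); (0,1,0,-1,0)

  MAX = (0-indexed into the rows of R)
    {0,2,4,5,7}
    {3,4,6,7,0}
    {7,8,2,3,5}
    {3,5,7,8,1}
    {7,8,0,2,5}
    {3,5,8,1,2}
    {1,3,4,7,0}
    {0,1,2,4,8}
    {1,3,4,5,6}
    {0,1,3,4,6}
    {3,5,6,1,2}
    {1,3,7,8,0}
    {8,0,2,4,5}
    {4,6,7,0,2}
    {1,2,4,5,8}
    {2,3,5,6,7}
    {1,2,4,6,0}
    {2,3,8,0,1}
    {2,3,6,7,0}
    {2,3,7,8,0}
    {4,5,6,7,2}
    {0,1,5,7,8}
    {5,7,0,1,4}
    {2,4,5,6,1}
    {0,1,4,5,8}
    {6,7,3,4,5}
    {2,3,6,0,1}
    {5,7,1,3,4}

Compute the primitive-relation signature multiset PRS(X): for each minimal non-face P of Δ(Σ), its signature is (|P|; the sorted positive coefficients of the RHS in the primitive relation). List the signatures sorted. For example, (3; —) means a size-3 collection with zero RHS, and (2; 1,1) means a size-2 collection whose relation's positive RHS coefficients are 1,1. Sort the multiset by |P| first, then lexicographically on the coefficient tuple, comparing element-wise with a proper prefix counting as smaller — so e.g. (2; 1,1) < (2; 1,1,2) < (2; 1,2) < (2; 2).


The 9 primitive collections of Σ (r=9, n=5):

  • {6,8}:  v_{6} + v_{8} = v_{2} — sig = (2; 1)
  • {3,4,8}:  v_{3} + v_{4} + v_{8} = 0 — sig = (3; —)
  • {0,3,5}:  v_{0} + v_{3} + v_{5} = v_{7} — sig = (3; 1)
  • {1,2,7}:  v_{1} + v_{2} + v_{7} = v_{3} — sig = (3; 1)
  • {2,3,4}:  v_{2} + v_{3} + v_{4} = v_{6} — sig = (3; 1)
  • {4,7,8}:  v_{4} + v_{7} + v_{8} = v_{0} + v_{5} — sig = (3; 1,1)
  • {0,5,6}:  v_{0} + v_{5} + v_{6} = v_{2} + v_{4} + v_{7} — sig = (3; 1,1,1)
  • {1,6,7}:  v_{1} + v_{6} + v_{7} = 2·v_{3} + v_{4} — sig = (3; 1,2)
  • {0,1,2,5}:  v_{0} + v_{1} + v_{2} + v_{5} = 0 — sig = (4; —)

so the primitive-relation signature multiset is
{ (2; 1),  (3; —),  (3; 1) ×3,  (3; 1,1),  (3; 1,1,1),  (3; 1,2),  (4; —) }


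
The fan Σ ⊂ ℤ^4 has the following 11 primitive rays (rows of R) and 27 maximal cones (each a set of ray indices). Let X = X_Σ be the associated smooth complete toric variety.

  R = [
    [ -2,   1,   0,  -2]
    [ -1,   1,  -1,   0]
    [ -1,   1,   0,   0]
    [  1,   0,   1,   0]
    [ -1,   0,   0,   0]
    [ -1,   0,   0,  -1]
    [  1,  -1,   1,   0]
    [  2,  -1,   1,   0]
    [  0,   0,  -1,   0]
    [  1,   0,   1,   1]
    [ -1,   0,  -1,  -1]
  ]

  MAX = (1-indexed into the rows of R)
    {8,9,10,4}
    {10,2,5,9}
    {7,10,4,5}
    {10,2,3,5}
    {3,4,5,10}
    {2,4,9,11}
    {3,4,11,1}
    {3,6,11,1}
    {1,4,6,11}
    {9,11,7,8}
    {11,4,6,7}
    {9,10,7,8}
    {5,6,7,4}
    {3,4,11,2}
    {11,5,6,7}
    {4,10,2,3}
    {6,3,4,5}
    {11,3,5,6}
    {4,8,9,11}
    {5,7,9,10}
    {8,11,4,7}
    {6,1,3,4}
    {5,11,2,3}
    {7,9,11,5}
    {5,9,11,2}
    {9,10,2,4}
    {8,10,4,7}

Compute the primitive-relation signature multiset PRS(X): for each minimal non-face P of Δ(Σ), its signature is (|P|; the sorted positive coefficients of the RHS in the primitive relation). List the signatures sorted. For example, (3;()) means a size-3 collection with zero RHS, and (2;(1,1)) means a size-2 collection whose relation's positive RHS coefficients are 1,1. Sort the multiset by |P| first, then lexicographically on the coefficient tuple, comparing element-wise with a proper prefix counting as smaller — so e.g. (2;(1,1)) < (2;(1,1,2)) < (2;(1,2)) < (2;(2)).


Σ has 22 primitive collections:

  P={2,7}:  v_{2} + v_{7} = 0  so sig = (2;())
  P={10,11}:  v_{10} + v_{11} = 0  so sig = (2;())
  P={3,8}:  v_{3} + v_{8} = v_{4}  so sig = (2;(1))
  P={3,9}:  v_{3} + v_{9} = v_{2}  so sig = (2;(1))
  P={5,8}:  v_{5} + v_{8} = v_{7}  so sig = (2;(1))
  P={6,9}:  v_{6} + v_{9} = v_{11}  so sig = (2;(1))
  P={2,6}:  v_{2} + v_{6} = v_{3} + v_{11}  so sig = (2;(1,1))
  P={2,8}:  v_{2} + v_{8} = v_{4} + v_{9}  so sig = (2;(1,1))
  P={3,7}:  v_{3} + v_{7} = v_{4} + v_{5}  so sig = (2;(1,1))
  P={6,10}:  v_{6} + v_{10} = v_{4} + v_{5}  so sig = (2;(1,1))
  P={1,10}:  v_{1} + v_{10} = v_{3} + v_{4} + v_{6}  so sig = (2;(1,1,1))
  P={6,8}:  v_{6} + v_{8} = v_{4} + v_{7} + v_{11}  so sig = (2;(1,1,1))
  P={1,8}:  v_{1} + v_{8} = 2·v_{4} + v_{6} + v_{11}  so sig = (2;(1,1,2))
  P={1,9}:  v_{1} + v_{9} = v_{3} + v_{4} + 2·v_{11}  so sig = (2;(1,1,2))
  P={1,5}:  v_{1} + v_{5} = v_{3} + 2·v_{6}  so sig = (2;(1,2))
  P={1,7}:  v_{1} + v_{7} = v_{4} + 2·v_{6}  so sig = (2;(1,2))
  P={1,2}:  v_{1} + v_{2} = 2·v_{3} + v_{4} + 2·v_{11}  so sig = (2;(1,2,2))
  P={4,5,9}:  v_{4} + v_{5} + v_{9} = 0  so sig = (3;())
  P={2,4,5}:  v_{2} + v_{4} + v_{5} = v_{3}  so sig = (3;(1))
  P={4,5,11}:  v_{4} + v_{5} + v_{11} = v_{6}  so sig = (3;(1))
  P={4,7,9}:  v_{4} + v_{7} + v_{9} = v_{8}  so sig = (3;(1))
  P={3,4,6,11}:  v_{3} + v_{4} + v_{6} + v_{11} = v_{1}  so sig = (4;(1))

Hence PRS(X_Σ) =
    |P|=2: 17 collections, coeffs (), (), (1), (1), (1), (1), (1,1), (1,1), (1,1), (1,1), (1,1,1), (1,1,1), (1,1,2), (1,1,2), (1,2), (1,2), (1,2,2)
    |P|=3: 4 collections, coeffs (), (1), (1), (1)
    |P|=4: 1 collection, coeffs (1)


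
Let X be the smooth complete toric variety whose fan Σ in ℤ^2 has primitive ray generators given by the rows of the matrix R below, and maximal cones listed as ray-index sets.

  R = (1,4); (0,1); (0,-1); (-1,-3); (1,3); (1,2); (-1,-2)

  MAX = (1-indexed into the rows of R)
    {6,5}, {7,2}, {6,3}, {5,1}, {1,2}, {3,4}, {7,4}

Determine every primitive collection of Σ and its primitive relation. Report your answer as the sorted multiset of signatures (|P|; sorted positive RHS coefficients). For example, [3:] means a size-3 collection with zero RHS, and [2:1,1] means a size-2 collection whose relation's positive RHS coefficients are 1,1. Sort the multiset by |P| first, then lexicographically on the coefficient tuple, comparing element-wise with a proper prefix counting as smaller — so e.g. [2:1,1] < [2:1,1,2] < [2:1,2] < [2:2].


Primitive collections (14):

  P = {2,3}:  v_{2} + v_{3} = 0  ⟹  sig = [2:]
  P = {4,5}:  v_{4} + v_{5} = 0  ⟹  sig = [2:]
  P = {6,7}:  v_{6} + v_{7} = 0  ⟹  sig = [2:]
  P = {1,3}:  v_{1} + v_{3} = v_{5}  ⟹  sig = [2:1]
  P = {1,4}:  v_{1} + v_{4} = v_{2}  ⟹  sig = [2:1]
  P = {2,4}:  v_{2} + v_{4} = v_{7}  ⟹  sig = [2:1]
  P = {2,5}:  v_{2} + v_{5} = v_{1}  ⟹  sig = [2:1]
  P = {2,6}:  v_{2} + v_{6} = v_{5}  ⟹  sig = [2:1]
  P = {3,5}:  v_{3} + v_{5} = v_{6}  ⟹  sig = [2:1]
  P = {3,7}:  v_{3} + v_{7} = v_{4}  ⟹  sig = [2:1]
  P = {4,6}:  v_{4} + v_{6} = v_{3}  ⟹  sig = [2:1]
  P = {5,7}:  v_{5} + v_{7} = v_{2}  ⟹  sig = [2:1]
  P = {1,6}:  v_{1} + v_{6} = 2·v_{5}  ⟹  sig = [2:2]
  P = {1,7}:  v_{1} + v_{7} = 2·v_{2}  ⟹  sig = [2:2]

so the primitive-relation signature multiset is
[[2:], [2:], [2:], [2:1], [2:1], [2:1], [2:1], [2:1], [2:1], [2:1], [2:1], [2:1], [2:2], [2:2]]


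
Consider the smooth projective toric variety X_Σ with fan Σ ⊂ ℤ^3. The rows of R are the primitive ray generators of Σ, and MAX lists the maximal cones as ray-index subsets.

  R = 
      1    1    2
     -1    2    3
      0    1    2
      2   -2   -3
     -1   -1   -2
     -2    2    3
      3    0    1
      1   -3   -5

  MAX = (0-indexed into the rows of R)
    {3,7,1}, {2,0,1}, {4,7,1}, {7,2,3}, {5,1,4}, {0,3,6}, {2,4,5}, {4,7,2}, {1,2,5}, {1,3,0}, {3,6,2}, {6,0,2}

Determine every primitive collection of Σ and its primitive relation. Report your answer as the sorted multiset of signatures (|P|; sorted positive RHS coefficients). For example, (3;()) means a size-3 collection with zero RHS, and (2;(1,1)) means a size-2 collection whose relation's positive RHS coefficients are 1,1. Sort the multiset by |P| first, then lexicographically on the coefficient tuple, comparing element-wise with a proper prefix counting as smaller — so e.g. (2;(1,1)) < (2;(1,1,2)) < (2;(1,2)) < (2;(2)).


14 collections generate NE(X_Σ); each relation:

  P={0,4}:  v_{0} + v_{4} = 0  →  sig = (2;())
  P={3,5}:  v_{3} + v_{5} = 0  →  sig = (2;())
  P={0,7}:  v_{0} + v_{7} = v_{3}  →  sig = (2;(1))
  P={3,4}:  v_{3} + v_{4} = v_{7}  →  sig = (2;(1))
  P={5,7}:  v_{5} + v_{7} = v_{4}  →  sig = (2;(1))
  P={0,5}:  v_{0} + v_{5} = v_{1} + v_{2}  →  sig = (2;(1,1))
  P={4,6}:  v_{4} + v_{6} = v_{2} + v_{3}  →  sig = (2;(1,1))
  P={5,6}:  v_{5} + v_{6} = v_{0} + v_{2}  →  sig = (2;(1,1))
  P={6,7}:  v_{6} + v_{7} = v_{2} + 2·v_{3}  →  sig = (2;(1,2))
  P={1,6}:  v_{1} + v_{6} = 2·v_{0}  →  sig = (2;(2))
  P={1,2,7}:  v_{1} + v_{2} + v_{7} = 0  →  sig = (3;())
  P={0,2,3}:  v_{0} + v_{2} + v_{3} = v_{6}  →  sig = (3;(1))
  P={1,2,3}:  v_{1} + v_{2} + v_{3} = v_{0}  →  sig = (3;(1))
  P={1,2,4}:  v_{1} + v_{2} + v_{4} = v_{5}  →  sig = (3;(1))

Signatures (|P|; sorted positive RHS coefficients), sorted:
    (2;())
    (2;())
    (2;(1))
    (2;(1))
    (2;(1))
    (2;(1,1))
    (2;(1,1))
    (2;(1,1))
    (2;(1,2))
    (2;(2))
    (3;())
    (3;(1))
    (3;(1))
    (3;(1))


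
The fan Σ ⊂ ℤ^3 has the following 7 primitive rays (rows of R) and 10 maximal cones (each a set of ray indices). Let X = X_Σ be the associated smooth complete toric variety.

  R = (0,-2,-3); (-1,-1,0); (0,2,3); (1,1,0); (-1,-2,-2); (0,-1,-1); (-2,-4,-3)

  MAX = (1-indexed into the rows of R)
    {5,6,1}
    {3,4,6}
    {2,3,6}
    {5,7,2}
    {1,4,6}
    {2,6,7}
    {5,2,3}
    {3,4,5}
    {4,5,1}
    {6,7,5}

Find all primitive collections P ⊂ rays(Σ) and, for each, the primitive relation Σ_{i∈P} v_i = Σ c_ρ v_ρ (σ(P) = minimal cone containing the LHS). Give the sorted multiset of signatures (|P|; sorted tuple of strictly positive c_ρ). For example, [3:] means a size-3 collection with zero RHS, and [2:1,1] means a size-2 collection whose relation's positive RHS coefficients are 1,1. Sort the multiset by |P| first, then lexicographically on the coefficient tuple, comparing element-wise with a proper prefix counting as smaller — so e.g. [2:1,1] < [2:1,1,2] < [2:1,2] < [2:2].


Primitive collections (9):

  • {1,3}:  v_{1} + v_{3} = 0  →  sig = [2:]
  • {2,4}:  v_{2} + v_{4} = 0  →  sig = [2:]
  • {1,2}:  v_{1} + v_{2} = v_{5} + v_{6}  →  sig = [2:1,1]
  • {4,7}:  v_{4} + v_{7} = v_{5} + v_{6}  →  sig = [2:1,1]
  • {3,7}:  v_{3} + v_{7} = 2·v_{2}  →  sig = [2:2]
  • {1,7}:  v_{1} + v_{7} = 2·v_{5} + 2·v_{6}  →  sig = [2:2,2]
  • {2,5,6}:  v_{2} + v_{5} + v_{6} = v_{7}  →  sig = [3:1]
  • {3,5,6}:  v_{3} + v_{5} + v_{6} = v_{2}  →  sig = [3:1]
  • {4,5,6}:  v_{4} + v_{5} + v_{6} = v_{1}  →  sig = [3:1]

so the primitive-relation signature multiset is
    [2:]
    [2:]
    [2:1,1]
    [2:1,1]
    [2:2]
    [2:2,2]
    [3:1]
    [3:1]
    [3:1]


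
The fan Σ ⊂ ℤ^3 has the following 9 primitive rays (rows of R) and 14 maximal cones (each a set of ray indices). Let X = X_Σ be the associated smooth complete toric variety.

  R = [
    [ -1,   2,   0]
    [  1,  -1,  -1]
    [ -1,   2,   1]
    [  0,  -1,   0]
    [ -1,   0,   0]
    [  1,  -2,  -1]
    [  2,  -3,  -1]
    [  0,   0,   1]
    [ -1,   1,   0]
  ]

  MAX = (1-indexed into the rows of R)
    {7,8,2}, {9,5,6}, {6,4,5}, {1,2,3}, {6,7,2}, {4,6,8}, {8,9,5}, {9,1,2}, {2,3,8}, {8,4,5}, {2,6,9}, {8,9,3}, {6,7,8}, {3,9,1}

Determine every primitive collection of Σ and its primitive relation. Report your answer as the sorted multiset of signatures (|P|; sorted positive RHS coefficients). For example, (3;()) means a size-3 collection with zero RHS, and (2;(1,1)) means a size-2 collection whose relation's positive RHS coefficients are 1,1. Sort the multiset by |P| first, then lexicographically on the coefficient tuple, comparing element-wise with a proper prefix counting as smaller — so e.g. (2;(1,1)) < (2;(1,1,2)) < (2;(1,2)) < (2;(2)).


20 minimal non-faces of Δ(Σ) (on 9 rays):

  P={3,6}:  v_{3} + v_{6} = 0 ; sig = (2;())
  P={1,4}:  v_{1} + v_{4} = v_{9} ; sig = (2;(1))
  P={1,7}:  v_{1} + v_{7} = v_{2} ; sig = (2;(1))
  P={1,8}:  v_{1} + v_{8} = v_{3} ; sig = (2;(1))
  P={2,4}:  v_{2} + v_{4} = v_{6} ; sig = (2;(1))
  P={4,9}:  v_{4} + v_{9} = v_{5} ; sig = (2;(1))
  P={7,9}:  v_{7} + v_{9} = v_{6} ; sig = (2;(1))
  P={1,6}:  v_{1} + v_{6} = v_{2} + v_{9} ; sig = (2;(1,1))
  P={2,5}:  v_{2} + v_{5} = v_{6} + v_{9} ; sig = (2;(1,1))
  P={3,4}:  v_{3} + v_{4} = v_{8} + v_{9} ; sig = (2;(1,1))
  P={3,7}:  v_{3} + v_{7} = v_{2} + v_{8} ; sig = (2;(1,1))
  P={5,7}:  v_{5} + v_{7} = v_{4} + v_{6} ; sig = (2;(1,1))
  P={3,5}:  v_{3} + v_{5} = v_{8} + 2·v_{9} ; sig = (2;(1,2))
  P={4,7}:  v_{4} + v_{7} = 2·v_{6} + v_{8} ; sig = (2;(1,2))
  P={1,5}:  v_{1} + v_{5} = 2·v_{9} ; sig = (2;(2))
  P={2,8,9}:  v_{2} + v_{8} + v_{9} = 0 ; sig = (3;())
  P={2,3,9}:  v_{2} + v_{3} + v_{9} = v_{1} ; sig = (3;(1))
  P={2,6,8}:  v_{2} + v_{6} + v_{8} = v_{7} ; sig = (3;(1))
  P={6,8,9}:  v_{6} + v_{8} + v_{9} = v_{4} ; sig = (3;(1))
  P={5,6,8}:  v_{5} + v_{6} + v_{8} = 2·v_{4} ; sig = (3;(2))

so the primitive-relation signature multiset is
[(2;()), (2;(1)), (2;(1)), (2;(1)), (2;(1)), (2;(1)), (2;(1)), (2;(1,1)), (2;(1,1)), (2;(1,1)), (2;(1,1)), (2;(1,1)), (2;(1,2)), (2;(1,2)), (2;(2)), (3;()), (3;(1)), (3;(1)), (3;(1)), (3;(2))]


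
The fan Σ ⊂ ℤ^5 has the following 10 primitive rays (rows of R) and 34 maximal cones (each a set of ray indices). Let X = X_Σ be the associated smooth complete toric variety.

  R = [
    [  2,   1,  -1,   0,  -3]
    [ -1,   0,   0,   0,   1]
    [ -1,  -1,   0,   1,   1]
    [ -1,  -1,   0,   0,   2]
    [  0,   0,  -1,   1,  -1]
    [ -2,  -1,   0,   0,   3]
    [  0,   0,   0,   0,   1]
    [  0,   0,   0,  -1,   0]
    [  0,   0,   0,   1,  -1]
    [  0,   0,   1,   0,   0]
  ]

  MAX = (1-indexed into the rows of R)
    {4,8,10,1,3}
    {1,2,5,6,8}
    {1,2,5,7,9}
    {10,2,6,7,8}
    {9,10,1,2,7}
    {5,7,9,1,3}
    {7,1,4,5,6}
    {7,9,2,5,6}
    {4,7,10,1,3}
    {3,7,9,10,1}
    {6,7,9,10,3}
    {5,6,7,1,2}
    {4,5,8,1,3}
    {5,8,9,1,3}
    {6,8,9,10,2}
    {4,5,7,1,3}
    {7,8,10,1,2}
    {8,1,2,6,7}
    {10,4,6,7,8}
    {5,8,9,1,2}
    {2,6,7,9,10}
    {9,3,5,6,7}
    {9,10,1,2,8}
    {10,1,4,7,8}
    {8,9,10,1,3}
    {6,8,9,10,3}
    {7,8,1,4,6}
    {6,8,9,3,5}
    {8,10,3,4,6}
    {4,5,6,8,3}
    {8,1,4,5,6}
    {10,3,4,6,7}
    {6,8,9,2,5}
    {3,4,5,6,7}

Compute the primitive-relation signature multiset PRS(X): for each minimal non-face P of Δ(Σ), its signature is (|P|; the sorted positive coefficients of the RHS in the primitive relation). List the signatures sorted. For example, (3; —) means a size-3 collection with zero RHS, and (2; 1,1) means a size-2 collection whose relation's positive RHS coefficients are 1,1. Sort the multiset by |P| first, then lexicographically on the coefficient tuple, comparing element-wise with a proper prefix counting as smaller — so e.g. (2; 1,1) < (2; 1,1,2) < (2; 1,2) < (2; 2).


Σ has 10 primitive collections:

  P={2,4}:  v_{2} + v_{4} = v_{6}  ⇒ sig = (2; 1)
  P={4,9}:  v_{4} + v_{9} = v_{3}  ⇒ sig = (2; 1)
  P={5,10}:  v_{5} + v_{10} = v_{9}  ⇒ sig = (2; 1)
  P={2,3}:  v_{2} + v_{3} = v_{6} + v_{9}  ⇒ sig = (2; 1,1)
  P={1,6,10}:  v_{1} + v_{6} + v_{10} = 0  ⇒ sig = (3; —)
  P={7,8,9}:  v_{7} + v_{8} + v_{9} = 0  ⇒ sig = (3; —)
  P={1,6,9}:  v_{1} + v_{6} + v_{9} = v_{5}  ⇒ sig = (3; 1)
  P={3,7,8}:  v_{3} + v_{7} + v_{8} = v_{4}  ⇒ sig = (3; 1)
  P={1,3,6}:  v_{1} + v_{3} + v_{6} = v_{4} + v_{5}  ⇒ sig = (3; 1,1)
  P={5,7,8}:  v_{5} + v_{7} + v_{8} = v_{1} + v_{6}  ⇒ sig = (3; 1,1)

Signatures (|P|; sorted positive RHS coefficients), sorted:
    (2; 1)
    (2; 1)
    (2; 1)
    (2; 1,1)
    (3; —)
    (3; —)
    (3; 1)
    (3; 1)
    (3; 1,1)
    (3; 1,1)
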